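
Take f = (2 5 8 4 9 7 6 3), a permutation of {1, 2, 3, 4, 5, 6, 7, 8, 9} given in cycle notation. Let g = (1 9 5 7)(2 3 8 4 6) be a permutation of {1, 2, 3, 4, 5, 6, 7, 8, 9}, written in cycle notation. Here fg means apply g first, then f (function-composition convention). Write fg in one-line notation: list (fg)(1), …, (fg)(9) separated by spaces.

7 2 4 3 6 5 1 9 8

(fg)(x) = f(g(x)). Computing each image: f(g(1)) = f(9) = 7, f(g(2)) = f(3) = 2, f(g(3)) = f(8) = 4, f(g(4)) = f(6) = 3, f(g(5)) = f(7) = 6, f(g(6)) = f(2) = 5, f(g(7)) = f(1) = 1, f(g(8)) = f(4) = 9, f(g(9)) = f(5) = 8.
Hence fg = [7 2 4 3 6 5 1 9 8].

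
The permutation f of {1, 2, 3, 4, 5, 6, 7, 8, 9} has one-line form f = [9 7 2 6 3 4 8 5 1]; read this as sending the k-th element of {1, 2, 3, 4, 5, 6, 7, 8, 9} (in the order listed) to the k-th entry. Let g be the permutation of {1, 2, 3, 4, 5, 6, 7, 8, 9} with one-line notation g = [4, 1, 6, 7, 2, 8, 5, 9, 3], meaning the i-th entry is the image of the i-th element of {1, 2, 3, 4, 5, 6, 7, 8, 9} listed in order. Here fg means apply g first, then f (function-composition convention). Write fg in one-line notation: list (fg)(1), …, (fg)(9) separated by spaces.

Chase each element through g then f: 1 → 4 → 6; 2 → 1 → 9; 3 → 6 → 4; 4 → 7 → 8; 5 → 2 → 7; 6 → 8 → 5; 7 → 5 → 3; 8 → 9 → 1; 9 → 3 → 2.
Collecting the images, fg = [6 9 4 8 7 5 3 1 2].

6 9 4 8 7 5 3 1 2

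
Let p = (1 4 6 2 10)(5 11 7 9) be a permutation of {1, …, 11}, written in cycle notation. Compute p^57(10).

10 lies in the 5-cycle (1 4 6 2 10).
On a 5-cycle, p^5 is the identity, so p^57 = p^2 there (57 ≡ 2 mod 5).
Advancing 2 steps from 10: 10 → 1 → 4.

4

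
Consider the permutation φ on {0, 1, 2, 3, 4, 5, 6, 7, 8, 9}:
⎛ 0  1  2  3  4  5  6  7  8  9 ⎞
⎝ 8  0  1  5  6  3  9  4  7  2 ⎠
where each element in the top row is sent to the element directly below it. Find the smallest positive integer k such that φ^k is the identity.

8

Writing φ as disjoint cycles, the cycle lengths are 8, 2.
The order of φ is the least common multiple of its cycle lengths: lcm(8, 2) = 8.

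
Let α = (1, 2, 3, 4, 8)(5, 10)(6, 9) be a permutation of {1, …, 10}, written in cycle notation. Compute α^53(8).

3

8 lies in the 5-cycle (1, 2, 3, 4, 8).
Since the cycle has length 5, α^53 acts on it the same as α^3 (53 mod 5 = 3).
Stepping 3 places around the cycle: 8 → 1 → 2 → 3.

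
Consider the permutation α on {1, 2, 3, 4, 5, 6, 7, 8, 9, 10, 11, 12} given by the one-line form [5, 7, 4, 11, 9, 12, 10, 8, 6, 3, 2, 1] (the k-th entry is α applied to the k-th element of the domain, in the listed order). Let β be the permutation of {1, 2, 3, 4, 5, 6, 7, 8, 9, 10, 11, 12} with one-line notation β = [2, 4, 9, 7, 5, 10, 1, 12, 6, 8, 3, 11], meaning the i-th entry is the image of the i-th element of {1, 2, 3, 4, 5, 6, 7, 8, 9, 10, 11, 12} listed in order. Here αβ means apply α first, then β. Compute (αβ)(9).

10

First apply α: α(9) = 6, then β(6) = 10. Thus (αβ)(9) = 10.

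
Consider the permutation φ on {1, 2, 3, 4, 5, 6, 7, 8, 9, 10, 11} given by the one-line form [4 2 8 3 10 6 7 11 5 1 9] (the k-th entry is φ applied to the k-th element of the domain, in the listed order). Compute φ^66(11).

5

Tracing 11 → 9 → … returns to 11 after 8 steps, so 11 lies in an 8-cycle (1, 4, 3, 8, 11, 9, 5, 10).
Powers repeat with period 8 on this cycle, and 66 mod 8 = 2, so φ^66(11) = φ^2(11).
Advancing 2 steps from 11: 11 → 9 → 5.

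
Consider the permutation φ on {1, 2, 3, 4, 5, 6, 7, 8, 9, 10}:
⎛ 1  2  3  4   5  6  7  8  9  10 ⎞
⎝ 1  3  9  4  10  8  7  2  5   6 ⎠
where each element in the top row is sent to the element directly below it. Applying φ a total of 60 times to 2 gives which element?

Tracing 2 → 3 → … returns to 2 after 7 steps, so 2 lies in a 7-cycle (2, 3, 9, 5, 10, 6, 8).
Since the cycle has length 7, φ^60 acts on it the same as φ^4 (60 mod 7 = 4).
Advancing 4 steps from 2: 2 → 3 → 9 → 5 → 10.

10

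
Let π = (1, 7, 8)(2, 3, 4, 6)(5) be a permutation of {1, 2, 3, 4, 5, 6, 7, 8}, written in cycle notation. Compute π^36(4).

4

4 lies in the 4-cycle (2, 3, 4, 6).
On a 4-cycle, π^4 is the identity, so π^36 = π^0 there (36 ≡ 0 mod 4).
So π^36(4) = 4.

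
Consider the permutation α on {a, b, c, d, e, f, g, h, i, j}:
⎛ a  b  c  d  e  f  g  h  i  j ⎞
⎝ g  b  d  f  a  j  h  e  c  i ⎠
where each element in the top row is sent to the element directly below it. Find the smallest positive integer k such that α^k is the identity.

20

Writing α as disjoint cycles, the cycle lengths are 5, 4, 1.
Since disjoint cycles commute, ord(α) = lcm(5, 4) = 20.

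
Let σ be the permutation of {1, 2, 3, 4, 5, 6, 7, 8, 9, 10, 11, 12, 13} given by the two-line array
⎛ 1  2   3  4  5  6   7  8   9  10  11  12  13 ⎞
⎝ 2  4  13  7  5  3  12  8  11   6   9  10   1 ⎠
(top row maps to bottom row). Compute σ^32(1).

10

Tracing 1 → 2 → … returns to 1 after 9 steps, so 1 lies in a 9-cycle (1, 2, 4, 7, 12, 10, 6, 3, 13).
On a 9-cycle, σ^9 is the identity, so σ^32 = σ^5 there (32 ≡ 5 mod 9).
Advancing 5 steps from 1: 1 → 2 → 4 → 7 → 12 → 10.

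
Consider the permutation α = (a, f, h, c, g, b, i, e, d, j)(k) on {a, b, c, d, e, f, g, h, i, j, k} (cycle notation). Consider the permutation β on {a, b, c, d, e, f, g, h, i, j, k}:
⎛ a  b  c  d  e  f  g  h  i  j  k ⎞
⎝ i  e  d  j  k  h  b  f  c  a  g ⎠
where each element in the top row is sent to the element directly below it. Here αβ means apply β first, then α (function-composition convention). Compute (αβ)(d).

a

β(d) = j, then α(j) = a; composing gives (αβ)(d) = a.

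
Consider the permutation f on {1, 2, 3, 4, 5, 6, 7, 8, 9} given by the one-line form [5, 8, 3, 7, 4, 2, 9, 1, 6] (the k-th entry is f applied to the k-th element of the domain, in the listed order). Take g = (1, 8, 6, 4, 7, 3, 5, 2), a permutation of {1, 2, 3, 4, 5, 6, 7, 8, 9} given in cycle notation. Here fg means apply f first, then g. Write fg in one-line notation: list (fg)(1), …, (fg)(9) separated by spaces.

2 6 5 3 7 1 9 8 4

Chase each element through f then g: 1 → 5 → 2; 2 → 8 → 6; 3 → 3 → 5; 4 → 7 → 3; 5 → 4 → 7; 6 → 2 → 1; 7 → 9 → 9; 8 → 1 → 8; 9 → 6 → 4.
So fg in one-line form is 2 6 5 3 7 1 9 8 4.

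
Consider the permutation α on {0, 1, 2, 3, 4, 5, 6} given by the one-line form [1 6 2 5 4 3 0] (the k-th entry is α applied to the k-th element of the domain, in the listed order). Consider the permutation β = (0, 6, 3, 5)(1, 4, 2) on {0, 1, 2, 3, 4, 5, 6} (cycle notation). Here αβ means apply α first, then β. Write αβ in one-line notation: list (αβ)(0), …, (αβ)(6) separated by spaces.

Chase each element through α then β: 0 → 1 → 4; 1 → 6 → 3; 2 → 2 → 1; 3 → 5 → 0; 4 → 4 → 2; 5 → 3 → 5; 6 → 0 → 6.
Collecting the images, αβ = [4 3 1 0 2 5 6].

4 3 1 0 2 5 6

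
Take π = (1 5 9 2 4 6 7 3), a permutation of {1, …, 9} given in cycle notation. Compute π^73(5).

9

5 lies in the 8-cycle (1 5 9 2 4 6 7 3).
Since the cycle has length 8, π^73 acts on it the same as π^1 (73 mod 8 = 1).
Stepping 1 place around the cycle: 5 → 9.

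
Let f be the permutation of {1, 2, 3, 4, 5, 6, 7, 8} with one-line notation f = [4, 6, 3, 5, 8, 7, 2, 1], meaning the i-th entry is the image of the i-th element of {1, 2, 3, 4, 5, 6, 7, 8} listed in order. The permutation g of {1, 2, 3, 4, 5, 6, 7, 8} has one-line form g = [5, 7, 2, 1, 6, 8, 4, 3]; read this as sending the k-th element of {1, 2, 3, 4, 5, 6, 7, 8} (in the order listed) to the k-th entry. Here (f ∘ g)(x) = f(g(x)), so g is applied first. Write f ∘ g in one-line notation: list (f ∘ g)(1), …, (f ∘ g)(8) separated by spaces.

8 2 6 4 7 1 5 3

(f ∘ g)(x) = f(g(x)). Computing each image: f(g(1)) = f(5) = 8, f(g(2)) = f(7) = 2, f(g(3)) = f(2) = 6, f(g(4)) = f(1) = 4, f(g(5)) = f(6) = 7, f(g(6)) = f(8) = 1, f(g(7)) = f(4) = 5, f(g(8)) = f(3) = 3.
Hence f ∘ g = [8 2 6 4 7 1 5 3].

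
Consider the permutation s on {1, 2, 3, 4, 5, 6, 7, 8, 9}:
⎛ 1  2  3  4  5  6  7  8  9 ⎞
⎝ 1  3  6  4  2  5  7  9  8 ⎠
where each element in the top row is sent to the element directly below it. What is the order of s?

The disjoint-cycle form of s has cycle lengths 4, 2, 1, 1, 1.
Since disjoint cycles commute, ord(s) = lcm(4, 2) = 4.

4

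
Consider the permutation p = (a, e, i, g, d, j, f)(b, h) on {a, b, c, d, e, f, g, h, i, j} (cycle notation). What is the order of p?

14

The disjoint cycles have lengths 7, 2, 1.
The order of p is the least common multiple of its cycle lengths: lcm(7, 2) = 14.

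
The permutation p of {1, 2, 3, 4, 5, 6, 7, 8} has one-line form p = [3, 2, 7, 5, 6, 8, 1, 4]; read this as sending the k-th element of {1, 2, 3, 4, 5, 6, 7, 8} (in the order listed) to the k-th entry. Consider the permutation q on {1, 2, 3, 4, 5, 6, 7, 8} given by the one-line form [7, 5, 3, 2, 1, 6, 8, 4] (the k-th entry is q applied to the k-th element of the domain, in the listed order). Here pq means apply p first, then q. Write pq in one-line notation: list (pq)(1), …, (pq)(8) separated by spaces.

3 5 8 1 6 4 7 2

(pq)(x) = q(p(x)). Computing each image: q(p(1)) = q(3) = 3, q(p(2)) = q(2) = 5, q(p(3)) = q(7) = 8, q(p(4)) = q(5) = 1, q(p(5)) = q(6) = 6, q(p(6)) = q(8) = 4, q(p(7)) = q(1) = 7, q(p(8)) = q(4) = 2.
Hence pq = [3 5 8 1 6 4 7 2].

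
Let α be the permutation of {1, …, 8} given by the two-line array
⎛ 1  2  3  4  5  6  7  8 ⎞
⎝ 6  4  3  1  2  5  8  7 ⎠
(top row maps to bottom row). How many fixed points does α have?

1

The fixed points (elements with α(x) = x) are {3}, so there is 1.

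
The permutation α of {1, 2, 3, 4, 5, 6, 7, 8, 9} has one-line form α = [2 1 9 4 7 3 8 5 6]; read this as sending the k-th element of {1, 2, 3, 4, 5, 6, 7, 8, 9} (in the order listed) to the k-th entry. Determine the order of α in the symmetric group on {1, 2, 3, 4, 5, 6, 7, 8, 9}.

The disjoint-cycle form of α has cycle lengths 3, 3, 2, 1.
The order is lcm(3, 3, 2) = 6.

6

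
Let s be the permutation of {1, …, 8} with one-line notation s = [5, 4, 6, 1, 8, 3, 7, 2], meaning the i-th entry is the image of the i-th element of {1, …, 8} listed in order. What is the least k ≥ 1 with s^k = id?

Decomposing into disjoint cycles gives cycle lengths 5, 2, 1.
The order is lcm(5, 2) = 10.

10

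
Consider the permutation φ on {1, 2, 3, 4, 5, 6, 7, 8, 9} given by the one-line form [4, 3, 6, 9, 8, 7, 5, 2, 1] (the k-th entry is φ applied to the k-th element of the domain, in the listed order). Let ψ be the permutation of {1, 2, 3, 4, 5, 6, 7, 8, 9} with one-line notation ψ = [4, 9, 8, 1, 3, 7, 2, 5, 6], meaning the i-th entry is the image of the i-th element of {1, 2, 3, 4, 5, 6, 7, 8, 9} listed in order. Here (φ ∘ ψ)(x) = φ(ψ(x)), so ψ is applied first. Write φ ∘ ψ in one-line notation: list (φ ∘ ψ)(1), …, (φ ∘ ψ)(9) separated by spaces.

9 1 2 4 6 5 3 8 7

Chase each element through ψ then φ: 1 → 4 → 9; 2 → 9 → 1; 3 → 8 → 2; 4 → 1 → 4; 5 → 3 → 6; 6 → 7 → 5; 7 → 2 → 3; 8 → 5 → 8; 9 → 6 → 7.
So φ ∘ ψ in one-line form is 9 1 2 4 6 5 3 8 7.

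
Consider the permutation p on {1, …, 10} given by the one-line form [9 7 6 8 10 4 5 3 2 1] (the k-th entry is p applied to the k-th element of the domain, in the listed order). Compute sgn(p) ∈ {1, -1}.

In disjoint-cycle form the cycle lengths are 6, 4.
A cycle of length ℓ contributes ℓ−1 transpositions, so p is a product of 5 + 3 = 8 transpositions — even.

1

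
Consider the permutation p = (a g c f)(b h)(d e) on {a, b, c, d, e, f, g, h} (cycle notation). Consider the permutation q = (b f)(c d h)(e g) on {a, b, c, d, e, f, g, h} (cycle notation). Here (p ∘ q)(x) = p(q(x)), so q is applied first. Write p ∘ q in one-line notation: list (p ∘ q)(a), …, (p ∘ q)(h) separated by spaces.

g a e b c h d f

Chase each element through q then p: a → a → g; b → f → a; c → d → e; d → h → b; e → g → c; f → b → h; g → e → d; h → c → f.
Collecting the images, p ∘ q = [g a e b c h d f].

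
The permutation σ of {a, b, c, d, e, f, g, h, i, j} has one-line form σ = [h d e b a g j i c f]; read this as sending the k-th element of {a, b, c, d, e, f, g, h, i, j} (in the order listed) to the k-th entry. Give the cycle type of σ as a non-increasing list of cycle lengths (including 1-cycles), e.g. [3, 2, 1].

The disjoint cycles are (a, h, i, c, e)(b, d)(f, g, j), with lengths 5, 3, 2 in non-increasing order.

[5, 3, 2]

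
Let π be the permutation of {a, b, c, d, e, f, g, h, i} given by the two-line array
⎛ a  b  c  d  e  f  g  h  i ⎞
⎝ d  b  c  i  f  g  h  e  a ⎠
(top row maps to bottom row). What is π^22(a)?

d

Tracing a → d → … returns to a after 3 steps, so a lies in a 3-cycle (a d i).
Since the cycle has length 3, π^22 acts on it the same as π^1 (22 mod 3 = 1).
Stepping 1 place around the cycle: a → d.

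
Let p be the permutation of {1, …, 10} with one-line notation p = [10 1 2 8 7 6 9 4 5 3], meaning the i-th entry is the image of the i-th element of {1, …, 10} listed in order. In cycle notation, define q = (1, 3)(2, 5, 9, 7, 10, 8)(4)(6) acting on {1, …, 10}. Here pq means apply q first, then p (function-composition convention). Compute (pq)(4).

8

(pq)(4) = p(q(4)). q(4) = 4, then p(4) = 8. So (pq)(4) = 8.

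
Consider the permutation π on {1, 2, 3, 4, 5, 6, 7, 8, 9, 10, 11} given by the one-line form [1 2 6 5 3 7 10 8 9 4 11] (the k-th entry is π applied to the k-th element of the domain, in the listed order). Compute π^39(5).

7

Tracing 5 → 3 → … returns to 5 after 6 steps, so 5 lies in a 6-cycle (3 6 7 10 4 5).
Since the cycle has length 6, π^39 acts on it the same as π^3 (39 mod 6 = 3).
Stepping 3 places around the cycle: 5 → 3 → 6 → 7.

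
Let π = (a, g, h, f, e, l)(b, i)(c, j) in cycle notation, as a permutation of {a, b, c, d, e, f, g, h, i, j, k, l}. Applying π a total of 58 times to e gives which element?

e lies in the 6-cycle (a, g, h, f, e, l).
Powers repeat with period 6 on this cycle, and 58 mod 6 = 4, so π^58(e) = π^4(e).
Advancing 4 steps from e: e → l → a → g → h.

h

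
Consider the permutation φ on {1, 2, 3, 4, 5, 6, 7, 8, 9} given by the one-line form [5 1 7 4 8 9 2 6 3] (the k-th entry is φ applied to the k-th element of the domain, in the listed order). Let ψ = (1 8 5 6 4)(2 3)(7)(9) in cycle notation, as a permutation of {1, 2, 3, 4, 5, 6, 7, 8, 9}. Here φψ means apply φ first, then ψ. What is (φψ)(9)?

2

First apply φ: φ(9) = 3, then ψ(3) = 2. Thus (φψ)(9) = 2.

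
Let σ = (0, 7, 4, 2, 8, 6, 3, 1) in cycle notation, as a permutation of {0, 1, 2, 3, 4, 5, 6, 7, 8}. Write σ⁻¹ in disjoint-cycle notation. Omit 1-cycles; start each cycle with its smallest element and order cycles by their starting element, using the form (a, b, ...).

(0, 1, 3, 6, 8, 2, 4, 7)

The inverse reverses each cycle.
Reversing each cycle of σ and rotating so the smallest element leads gives (0, 1, 3, 6, 8, 2, 4, 7).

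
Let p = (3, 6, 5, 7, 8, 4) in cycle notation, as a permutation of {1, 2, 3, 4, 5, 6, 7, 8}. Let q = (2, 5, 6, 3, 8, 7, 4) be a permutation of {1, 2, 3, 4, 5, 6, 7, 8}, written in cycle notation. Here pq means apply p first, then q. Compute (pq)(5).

First apply p: p(5) = 7, then q(7) = 4. Thus (pq)(5) = 4.

4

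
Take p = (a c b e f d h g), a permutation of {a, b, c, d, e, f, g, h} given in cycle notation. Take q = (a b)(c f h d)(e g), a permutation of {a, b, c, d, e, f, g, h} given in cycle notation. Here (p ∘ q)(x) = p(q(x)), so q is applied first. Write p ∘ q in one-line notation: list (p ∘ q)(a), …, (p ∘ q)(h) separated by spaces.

e c d b a g f h

For each element, apply q then p: a → b → e; b → a → c; c → f → d; d → c → b; e → g → a; f → h → g; g → e → f; h → d → h.
Collecting the images, p ∘ q = [e c d b a g f h].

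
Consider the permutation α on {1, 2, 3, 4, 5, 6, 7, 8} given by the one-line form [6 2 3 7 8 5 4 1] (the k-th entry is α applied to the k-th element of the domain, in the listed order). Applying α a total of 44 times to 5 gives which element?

Tracing 5 → 8 → … returns to 5 after 4 steps, so 5 lies in a 4-cycle (1 6 5 8).
Powers repeat with period 4 on this cycle, and 44 mod 4 = 0, so α^44(5) = α^0(5).
So α^44(5) = 5.

5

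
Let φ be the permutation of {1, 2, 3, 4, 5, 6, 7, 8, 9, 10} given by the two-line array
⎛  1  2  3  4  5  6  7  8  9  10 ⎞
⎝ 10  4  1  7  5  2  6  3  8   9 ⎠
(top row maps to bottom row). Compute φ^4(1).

3

Tracing 1 → 10 → … returns to 1 after 5 steps, so 1 lies in a 5-cycle (1 10 9 8 3).
Stepping 4 places around the cycle: 1 → 10 → 9 → 8 → 3.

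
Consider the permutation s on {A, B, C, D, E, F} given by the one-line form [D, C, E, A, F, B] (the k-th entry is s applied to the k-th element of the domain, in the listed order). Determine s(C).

C is element number 3 of the domain, and entry number 3 of the one-line form is E, so s(C) = E.

E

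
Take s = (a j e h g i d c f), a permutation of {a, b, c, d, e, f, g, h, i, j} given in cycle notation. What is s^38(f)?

j

f lies in the 9-cycle (a j e h g i d c f).
Since the cycle has length 9, s^38 acts on it the same as s^2 (38 mod 9 = 2).
Stepping 2 places around the cycle: f → a → j.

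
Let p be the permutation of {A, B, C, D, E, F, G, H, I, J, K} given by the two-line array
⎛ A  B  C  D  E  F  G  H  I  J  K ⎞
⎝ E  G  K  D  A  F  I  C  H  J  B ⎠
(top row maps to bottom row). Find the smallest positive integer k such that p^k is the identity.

Writing p as disjoint cycles, the cycle lengths are 6, 2, 1, 1, 1.
The order of p is the least common multiple of its cycle lengths: lcm(6, 2) = 6.

6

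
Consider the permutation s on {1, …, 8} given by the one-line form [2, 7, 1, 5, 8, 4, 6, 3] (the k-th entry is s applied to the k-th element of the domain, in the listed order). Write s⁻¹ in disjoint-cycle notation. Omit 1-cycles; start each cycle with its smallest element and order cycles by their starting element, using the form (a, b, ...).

(1, 3, 8, 5, 4, 6, 7, 2)

The cycle decomposition of s is (1, 2, 7, 6, 4, 5, 8, 3).
The inverse reverses every cycle; in canonical form, s⁻¹ = (1, 3, 8, 5, 4, 6, 7, 2).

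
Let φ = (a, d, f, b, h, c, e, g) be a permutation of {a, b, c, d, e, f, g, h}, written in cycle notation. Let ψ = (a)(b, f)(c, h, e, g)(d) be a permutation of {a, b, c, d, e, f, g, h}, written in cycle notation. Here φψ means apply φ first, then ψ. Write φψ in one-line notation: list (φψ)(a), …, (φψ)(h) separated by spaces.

For each element, apply φ then ψ: a → d → d; b → h → e; c → e → g; d → f → b; e → g → c; f → b → f; g → a → a; h → c → h.
Collecting the images, φψ = [d e g b c f a h].

d e g b c f a h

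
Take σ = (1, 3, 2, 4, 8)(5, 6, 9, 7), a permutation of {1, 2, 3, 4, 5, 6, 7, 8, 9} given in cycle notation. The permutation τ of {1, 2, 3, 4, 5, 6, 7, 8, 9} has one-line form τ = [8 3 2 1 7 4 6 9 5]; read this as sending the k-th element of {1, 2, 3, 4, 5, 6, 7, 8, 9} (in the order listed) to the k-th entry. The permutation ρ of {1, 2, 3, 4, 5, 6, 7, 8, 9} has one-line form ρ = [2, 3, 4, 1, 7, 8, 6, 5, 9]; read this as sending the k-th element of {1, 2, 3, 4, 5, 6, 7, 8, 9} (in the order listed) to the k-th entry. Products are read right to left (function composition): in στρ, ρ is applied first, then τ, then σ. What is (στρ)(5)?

(στρ)(5) = σ(τ(ρ(5))). ρ(5) = 7, then τ(7) = 6, then σ(6) = 9, so the result is 9.

9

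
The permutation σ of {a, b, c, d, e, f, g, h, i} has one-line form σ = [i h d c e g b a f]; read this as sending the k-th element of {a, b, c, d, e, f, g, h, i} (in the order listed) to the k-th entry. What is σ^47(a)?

Tracing a → i → … returns to a after 6 steps, so a lies in a 6-cycle (a i f g b h).
On a 6-cycle, σ^6 is the identity, so σ^47 = σ^5 there (47 ≡ 5 mod 6).
Advancing 5 steps from a: a → i → f → g → b → h.

h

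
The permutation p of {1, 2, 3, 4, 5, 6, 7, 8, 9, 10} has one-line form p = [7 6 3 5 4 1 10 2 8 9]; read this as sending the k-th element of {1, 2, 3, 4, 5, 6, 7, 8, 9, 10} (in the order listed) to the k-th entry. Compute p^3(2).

Tracing 2 → 6 → … returns to 2 after 7 steps, so 2 lies in a 7-cycle (1, 7, 10, 9, 8, 2, 6).
Advancing 3 steps from 2: 2 → 6 → 1 → 7.

7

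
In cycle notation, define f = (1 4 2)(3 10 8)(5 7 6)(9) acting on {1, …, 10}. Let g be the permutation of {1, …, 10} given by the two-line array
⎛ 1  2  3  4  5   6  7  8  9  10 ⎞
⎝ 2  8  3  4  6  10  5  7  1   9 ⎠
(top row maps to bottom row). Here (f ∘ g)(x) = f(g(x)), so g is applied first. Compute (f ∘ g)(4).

2

First apply g: g(4) = 4, then f(4) = 2. Thus (f ∘ g)(4) = 2.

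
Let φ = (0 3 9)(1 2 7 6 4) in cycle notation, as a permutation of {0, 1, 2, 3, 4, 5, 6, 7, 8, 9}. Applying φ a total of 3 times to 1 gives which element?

1 lies in the 5-cycle (1 2 7 6 4).
Stepping 3 places around the cycle: 1 → 2 → 7 → 6.

6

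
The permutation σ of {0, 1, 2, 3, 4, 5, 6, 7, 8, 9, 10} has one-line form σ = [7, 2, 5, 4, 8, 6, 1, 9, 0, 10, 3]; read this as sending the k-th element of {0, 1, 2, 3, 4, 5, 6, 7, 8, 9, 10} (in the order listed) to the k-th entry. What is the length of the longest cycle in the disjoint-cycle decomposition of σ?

7

Decomposing into disjoint cycles gives (0, 7, 9, 10, 3, 4, 8)(1, 2, 5, 6); the longest has length 7.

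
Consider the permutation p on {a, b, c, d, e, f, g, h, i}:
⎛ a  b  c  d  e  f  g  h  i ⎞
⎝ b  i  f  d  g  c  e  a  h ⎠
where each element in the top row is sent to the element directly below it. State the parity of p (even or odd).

odd

In disjoint-cycle form the cycle lengths are 4, 2, 2, 1.
A cycle of length ℓ contributes ℓ−1 transpositions, so p is a product of 3 + 1 + 1 = 5 transpositions — odd.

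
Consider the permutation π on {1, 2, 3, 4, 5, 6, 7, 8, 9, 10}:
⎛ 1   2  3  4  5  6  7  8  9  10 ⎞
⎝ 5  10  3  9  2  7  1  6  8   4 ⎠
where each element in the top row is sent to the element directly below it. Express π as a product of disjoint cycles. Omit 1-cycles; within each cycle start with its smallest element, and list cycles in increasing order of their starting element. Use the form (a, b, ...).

(1, 5, 2, 10, 4, 9, 8, 6, 7)

Start at 1 and follow images: 1 → 5 → 2 → 10 → 4 → 9 → 8 → 6 → 7 → 1, giving the cycle (1, 5, 2, 10, 4, 9, 8, 6, 7).
Continuing from each remaining unvisited element yields (1, 5, 2, 10, 4, 9, 8, 6, 7).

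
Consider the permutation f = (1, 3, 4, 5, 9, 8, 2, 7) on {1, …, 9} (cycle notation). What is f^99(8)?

8 lies in the 8-cycle (1, 3, 4, 5, 9, 8, 2, 7).
On an 8-cycle, f^8 is the identity, so f^99 = f^3 there (99 ≡ 3 mod 8).
Stepping 3 places around the cycle: 8 → 2 → 7 → 1.

1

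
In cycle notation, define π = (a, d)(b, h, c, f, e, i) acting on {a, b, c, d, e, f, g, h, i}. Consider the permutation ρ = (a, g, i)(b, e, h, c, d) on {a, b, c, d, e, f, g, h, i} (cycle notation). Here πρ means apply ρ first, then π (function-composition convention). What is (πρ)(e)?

c

ρ(e) = h, then π(h) = c; composing gives (πρ)(e) = c.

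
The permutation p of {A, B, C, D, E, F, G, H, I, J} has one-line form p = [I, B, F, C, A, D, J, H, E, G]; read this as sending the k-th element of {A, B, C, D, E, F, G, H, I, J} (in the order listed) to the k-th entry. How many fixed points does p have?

The fixed points (elements with p(x) = x) are {B, H}, so there are 2.

2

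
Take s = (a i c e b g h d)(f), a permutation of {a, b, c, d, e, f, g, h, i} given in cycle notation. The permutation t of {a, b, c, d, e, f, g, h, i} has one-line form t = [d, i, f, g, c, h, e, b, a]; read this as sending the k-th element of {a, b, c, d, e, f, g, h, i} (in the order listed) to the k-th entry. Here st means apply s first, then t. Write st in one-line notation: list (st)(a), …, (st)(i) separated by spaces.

(st)(x) = t(s(x)). Computing each image: t(s(a)) = t(i) = a, t(s(b)) = t(g) = e, t(s(c)) = t(e) = c, t(s(d)) = t(a) = d, t(s(e)) = t(b) = i, t(s(f)) = t(f) = h, t(s(g)) = t(h) = b, t(s(h)) = t(d) = g, t(s(i)) = t(c) = f.
Hence st = [a e c d i h b g f].

a e c d i h b g f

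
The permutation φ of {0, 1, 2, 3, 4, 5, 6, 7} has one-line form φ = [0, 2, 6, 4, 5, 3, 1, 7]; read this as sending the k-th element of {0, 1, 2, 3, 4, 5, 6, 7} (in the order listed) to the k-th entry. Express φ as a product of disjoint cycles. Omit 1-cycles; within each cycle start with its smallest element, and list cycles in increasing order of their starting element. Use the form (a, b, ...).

(1, 2, 6)(3, 4, 5)

Start at 1 and follow images: 1 → 2 → 6 → 1, giving the cycle (1, 2, 6).
Continuing from each remaining unvisited element yields (1, 2, 6)(3, 4, 5).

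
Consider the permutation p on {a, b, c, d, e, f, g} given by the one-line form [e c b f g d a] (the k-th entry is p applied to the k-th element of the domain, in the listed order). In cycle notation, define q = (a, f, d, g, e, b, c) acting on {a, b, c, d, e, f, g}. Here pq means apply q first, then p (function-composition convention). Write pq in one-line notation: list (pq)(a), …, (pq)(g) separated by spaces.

d b e a c f g

For each element, apply q then p: a → f → d; b → c → b; c → a → e; d → g → a; e → b → c; f → d → f; g → e → g.
So pq in one-line form is d b e a c f g.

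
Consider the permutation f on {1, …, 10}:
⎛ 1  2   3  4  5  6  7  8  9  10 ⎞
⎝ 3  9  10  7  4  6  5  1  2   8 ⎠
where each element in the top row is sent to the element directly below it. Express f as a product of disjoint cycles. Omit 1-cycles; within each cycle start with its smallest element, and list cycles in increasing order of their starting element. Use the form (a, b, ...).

Iterating f from 1 gives 1 → 3 → 10 → 8 → 1; that is the 4-cycle (1, 3, 10, 8).
Continuing from each remaining unvisited element yields (1, 3, 10, 8)(2, 9)(4, 7, 5).

(1, 3, 10, 8)(2, 9)(4, 7, 5)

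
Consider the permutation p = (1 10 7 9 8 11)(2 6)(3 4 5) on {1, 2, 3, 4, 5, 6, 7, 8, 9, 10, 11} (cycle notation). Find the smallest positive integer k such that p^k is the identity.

6

The disjoint cycles have lengths 6, 3, 2.
The order of p is the least common multiple of its cycle lengths: lcm(6, 3, 2) = 6.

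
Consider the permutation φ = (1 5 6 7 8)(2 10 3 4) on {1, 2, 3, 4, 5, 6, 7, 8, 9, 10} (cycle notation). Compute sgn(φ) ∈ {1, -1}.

-1

The cycle lengths are 5, 4, 1.
A cycle is odd iff its length is even; φ has 1 even-length cycle, so sgn(φ) = (−1)^1 and φ is odd.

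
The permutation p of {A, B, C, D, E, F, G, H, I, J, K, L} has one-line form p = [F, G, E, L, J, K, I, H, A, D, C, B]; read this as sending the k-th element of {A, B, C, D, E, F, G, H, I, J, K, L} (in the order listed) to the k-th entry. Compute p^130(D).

Tracing D → L → … returns to D after 11 steps, so D lies in an 11-cycle (A, F, K, C, E, J, D, L, B, G, I).
Since the cycle has length 11, p^130 acts on it the same as p^9 (130 mod 11 = 9).
Stepping 9 places around the cycle: D → L → B → G → I → A → F → K → C → E.

E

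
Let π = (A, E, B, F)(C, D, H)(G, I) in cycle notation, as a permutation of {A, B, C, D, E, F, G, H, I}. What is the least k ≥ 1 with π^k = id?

The cycle type of π is (4, 3, 2).
Since disjoint cycles commute, ord(π) = lcm(4, 3, 2) = 12.

12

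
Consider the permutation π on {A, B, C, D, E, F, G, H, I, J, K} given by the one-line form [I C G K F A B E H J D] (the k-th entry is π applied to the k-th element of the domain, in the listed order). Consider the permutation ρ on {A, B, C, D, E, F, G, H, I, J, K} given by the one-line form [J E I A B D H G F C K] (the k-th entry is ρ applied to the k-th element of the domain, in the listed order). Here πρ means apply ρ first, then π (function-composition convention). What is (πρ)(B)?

F

(πρ)(B) = π(ρ(B)). ρ(B) = E, then π(E) = F. So (πρ)(B) = F.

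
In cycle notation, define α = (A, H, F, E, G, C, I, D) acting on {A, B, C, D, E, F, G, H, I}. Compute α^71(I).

C

I lies in the 8-cycle (A, H, F, E, G, C, I, D).
On an 8-cycle, α^8 is the identity, so α^71 = α^7 there (71 ≡ 7 mod 8).
Advancing 7 steps from I: I → D → A → H → F → E → G → C.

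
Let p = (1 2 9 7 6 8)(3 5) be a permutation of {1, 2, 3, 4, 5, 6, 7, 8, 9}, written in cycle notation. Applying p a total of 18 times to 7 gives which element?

7 lies in the 6-cycle (1 2 9 7 6 8).
Powers repeat with period 6 on this cycle, and 18 mod 6 = 0, so p^18(7) = p^0(7).
So p^18(7) = 7.

7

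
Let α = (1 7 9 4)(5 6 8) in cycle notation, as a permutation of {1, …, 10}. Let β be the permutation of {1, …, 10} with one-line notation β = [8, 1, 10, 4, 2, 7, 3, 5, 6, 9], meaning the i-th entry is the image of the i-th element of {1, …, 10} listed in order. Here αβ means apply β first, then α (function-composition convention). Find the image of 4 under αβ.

1

(αβ)(4) = α(β(4)). β(4) = 4, then α(4) = 1. So (αβ)(4) = 1.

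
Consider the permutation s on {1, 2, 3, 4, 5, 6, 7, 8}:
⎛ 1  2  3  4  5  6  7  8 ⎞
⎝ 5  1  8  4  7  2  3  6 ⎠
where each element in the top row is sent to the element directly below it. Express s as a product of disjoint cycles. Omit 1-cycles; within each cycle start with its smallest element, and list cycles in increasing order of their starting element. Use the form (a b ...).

Iterating s from 1 gives 1 → 5 → 7 → 3 → 8 → 6 → 2 → 1; that is the 7-cycle (1 5 7 3 8 6 2).
Repeating from the next unused element and collecting all non-trivial cycles gives (1 5 7 3 8 6 2).

(1 5 7 3 8 6 2)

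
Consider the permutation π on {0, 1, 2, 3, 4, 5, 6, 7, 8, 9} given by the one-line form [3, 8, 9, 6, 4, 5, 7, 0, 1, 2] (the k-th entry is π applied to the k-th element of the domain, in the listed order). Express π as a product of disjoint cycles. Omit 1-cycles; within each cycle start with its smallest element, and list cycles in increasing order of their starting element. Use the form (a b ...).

(0 3 6 7)(1 8)(2 9)

Iterating π from 0 gives 0 → 3 → 6 → 7 → 0; that is the 4-cycle (0 3 6 7).
Continuing from each remaining unvisited element yields (0 3 6 7)(1 8)(2 9).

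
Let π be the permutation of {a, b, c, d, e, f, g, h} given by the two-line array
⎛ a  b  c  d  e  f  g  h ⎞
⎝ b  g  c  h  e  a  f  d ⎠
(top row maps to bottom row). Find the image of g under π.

f

The entry below g in the array is f, so π(g) = f.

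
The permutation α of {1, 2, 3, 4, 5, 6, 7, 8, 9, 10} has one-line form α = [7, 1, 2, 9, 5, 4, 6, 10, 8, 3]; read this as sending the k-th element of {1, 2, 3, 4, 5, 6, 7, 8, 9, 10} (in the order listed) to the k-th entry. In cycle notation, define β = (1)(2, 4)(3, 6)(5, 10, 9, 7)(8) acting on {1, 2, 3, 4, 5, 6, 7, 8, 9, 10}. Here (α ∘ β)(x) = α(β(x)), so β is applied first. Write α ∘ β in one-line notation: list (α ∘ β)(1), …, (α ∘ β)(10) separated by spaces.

7 9 4 1 3 2 5 10 6 8

(α ∘ β)(x) = α(β(x)). Computing each image: α(β(1)) = α(1) = 7, α(β(2)) = α(4) = 9, α(β(3)) = α(6) = 4, α(β(4)) = α(2) = 1, α(β(5)) = α(10) = 3, α(β(6)) = α(3) = 2, α(β(7)) = α(5) = 5, α(β(8)) = α(8) = 10, α(β(9)) = α(7) = 6, α(β(10)) = α(9) = 8.
Hence α ∘ β = [7 9 4 1 3 2 5 10 6 8].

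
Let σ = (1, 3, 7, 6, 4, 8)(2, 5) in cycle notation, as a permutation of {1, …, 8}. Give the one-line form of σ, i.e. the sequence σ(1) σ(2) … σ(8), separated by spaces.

Image by image: 1↦3, 2↦5, 3↦7, 4↦8, 5↦2, 6↦4, 7↦6, 8↦1.
So the one-line form is 3 5 7 8 2 4 6 1.

3 5 7 8 2 4 6 1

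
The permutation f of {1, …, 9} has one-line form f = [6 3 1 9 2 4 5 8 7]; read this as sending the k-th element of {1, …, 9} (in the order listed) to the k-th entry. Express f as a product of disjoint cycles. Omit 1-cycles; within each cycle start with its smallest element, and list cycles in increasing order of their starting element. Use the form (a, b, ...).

From 1: 1 → 6 → 4 → 9 → 7 → 5 → 2 → 3 → 1, closing the cycle (1, 6, 4, 9, 7, 5, 2, 3).
Repeating from the next unused element and collecting all non-trivial cycles gives (1, 6, 4, 9, 7, 5, 2, 3).

(1, 6, 4, 9, 7, 5, 2, 3)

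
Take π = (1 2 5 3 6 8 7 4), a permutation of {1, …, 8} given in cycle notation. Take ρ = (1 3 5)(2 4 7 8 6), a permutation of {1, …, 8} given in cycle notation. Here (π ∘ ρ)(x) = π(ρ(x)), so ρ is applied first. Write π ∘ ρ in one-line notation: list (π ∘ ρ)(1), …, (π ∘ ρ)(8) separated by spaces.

(π ∘ ρ)(x) = π(ρ(x)). Computing each image: π(ρ(1)) = π(3) = 6, π(ρ(2)) = π(4) = 1, π(ρ(3)) = π(5) = 3, π(ρ(4)) = π(7) = 4, π(ρ(5)) = π(1) = 2, π(ρ(6)) = π(2) = 5, π(ρ(7)) = π(8) = 7, π(ρ(8)) = π(6) = 8.
Hence π ∘ ρ = [6 1 3 4 2 5 7 8].

6 1 3 4 2 5 7 8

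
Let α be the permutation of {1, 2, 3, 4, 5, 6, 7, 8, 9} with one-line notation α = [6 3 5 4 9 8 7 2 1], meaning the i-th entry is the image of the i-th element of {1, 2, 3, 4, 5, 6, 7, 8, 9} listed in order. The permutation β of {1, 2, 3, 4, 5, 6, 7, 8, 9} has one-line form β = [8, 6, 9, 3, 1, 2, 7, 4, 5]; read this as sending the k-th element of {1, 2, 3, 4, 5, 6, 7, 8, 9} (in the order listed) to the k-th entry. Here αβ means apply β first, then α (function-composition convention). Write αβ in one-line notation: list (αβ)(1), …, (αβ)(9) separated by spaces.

2 8 1 5 6 3 7 4 9

(αβ)(x) = α(β(x)). Computing each image: α(β(1)) = α(8) = 2, α(β(2)) = α(6) = 8, α(β(3)) = α(9) = 1, α(β(4)) = α(3) = 5, α(β(5)) = α(1) = 6, α(β(6)) = α(2) = 3, α(β(7)) = α(7) = 7, α(β(8)) = α(4) = 4, α(β(9)) = α(5) = 9.
Hence αβ = [2 8 1 5 6 3 7 4 9].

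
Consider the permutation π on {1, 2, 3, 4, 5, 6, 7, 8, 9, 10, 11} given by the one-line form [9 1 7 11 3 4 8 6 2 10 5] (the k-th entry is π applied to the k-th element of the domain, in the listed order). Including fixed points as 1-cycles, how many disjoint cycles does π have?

The cycle decomposition is (1 9 2)(3 7 8 6 4 11 5)(10), which has 3 cycles (counting 1-cycles).

3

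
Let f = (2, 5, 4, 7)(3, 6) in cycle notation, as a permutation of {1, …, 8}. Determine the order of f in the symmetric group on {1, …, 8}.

The cycle type of f is (4, 2, 1, 1).
The order is lcm(4, 2) = 4.

4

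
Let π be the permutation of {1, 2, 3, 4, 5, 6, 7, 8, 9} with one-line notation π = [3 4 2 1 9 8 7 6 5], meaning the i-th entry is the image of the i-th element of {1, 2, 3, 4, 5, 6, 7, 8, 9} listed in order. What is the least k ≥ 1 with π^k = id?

4

Decomposing into disjoint cycles gives cycle lengths 4, 2, 2, 1.
The order of π is the least common multiple of its cycle lengths: lcm(4, 2, 2) = 4.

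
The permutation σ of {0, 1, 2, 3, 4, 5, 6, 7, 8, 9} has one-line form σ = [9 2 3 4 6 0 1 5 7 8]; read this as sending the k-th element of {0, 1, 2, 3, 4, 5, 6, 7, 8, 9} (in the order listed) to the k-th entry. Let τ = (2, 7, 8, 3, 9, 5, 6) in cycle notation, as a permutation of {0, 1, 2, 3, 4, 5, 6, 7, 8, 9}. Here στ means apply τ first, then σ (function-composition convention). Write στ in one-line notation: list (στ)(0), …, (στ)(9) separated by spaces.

9 2 5 8 6 1 3 7 4 0

(στ)(x) = σ(τ(x)). Computing each image: σ(τ(0)) = σ(0) = 9, σ(τ(1)) = σ(1) = 2, σ(τ(2)) = σ(7) = 5, σ(τ(3)) = σ(9) = 8, σ(τ(4)) = σ(4) = 6, σ(τ(5)) = σ(6) = 1, σ(τ(6)) = σ(2) = 3, σ(τ(7)) = σ(8) = 7, σ(τ(8)) = σ(3) = 4, σ(τ(9)) = σ(5) = 0.
Hence στ = [9 2 5 8 6 1 3 7 4 0].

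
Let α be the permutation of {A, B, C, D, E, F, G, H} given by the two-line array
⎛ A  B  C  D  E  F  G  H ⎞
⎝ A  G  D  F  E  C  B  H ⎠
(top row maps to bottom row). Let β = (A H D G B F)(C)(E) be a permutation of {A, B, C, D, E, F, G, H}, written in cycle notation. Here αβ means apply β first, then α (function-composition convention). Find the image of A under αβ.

(αβ)(A) = α(β(A)). β(A) = H, then α(H) = H. So (αβ)(A) = H.

H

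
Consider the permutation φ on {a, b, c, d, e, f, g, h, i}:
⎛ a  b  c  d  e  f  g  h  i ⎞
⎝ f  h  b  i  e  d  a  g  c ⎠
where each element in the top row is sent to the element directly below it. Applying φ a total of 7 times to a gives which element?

Tracing a → f → … returns to a after 8 steps, so a lies in an 8-cycle (a f d i c b h g).
Advancing 7 steps from a: a → f → d → i → c → b → h → g.

g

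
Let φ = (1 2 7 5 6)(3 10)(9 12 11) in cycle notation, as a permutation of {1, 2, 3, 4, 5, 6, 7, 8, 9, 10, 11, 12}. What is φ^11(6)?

1

6 lies in the 5-cycle (1 2 7 5 6).
Powers repeat with period 5 on this cycle, and 11 mod 5 = 1, so φ^11(6) = φ^1(6).
Stepping 1 place around the cycle: 6 → 1.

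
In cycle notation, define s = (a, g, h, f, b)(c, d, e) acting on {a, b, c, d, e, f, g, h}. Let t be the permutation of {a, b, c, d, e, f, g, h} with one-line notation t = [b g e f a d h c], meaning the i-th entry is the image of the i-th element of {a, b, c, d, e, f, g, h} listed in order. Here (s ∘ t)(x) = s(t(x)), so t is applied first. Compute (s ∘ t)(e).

g

(s ∘ t)(e) = s(t(e)). t(e) = a, then s(a) = g. So (s ∘ t)(e) = g.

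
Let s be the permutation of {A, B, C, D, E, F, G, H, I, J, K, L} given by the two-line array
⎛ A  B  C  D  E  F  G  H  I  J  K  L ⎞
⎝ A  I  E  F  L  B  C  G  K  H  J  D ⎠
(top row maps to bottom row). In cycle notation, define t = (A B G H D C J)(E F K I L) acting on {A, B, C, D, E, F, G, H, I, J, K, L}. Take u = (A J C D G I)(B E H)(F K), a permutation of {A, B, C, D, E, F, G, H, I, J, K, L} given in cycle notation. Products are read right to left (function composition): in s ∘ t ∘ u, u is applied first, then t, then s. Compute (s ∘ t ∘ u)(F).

Apply the permutations in order: u(F) = K, then t(K) = I, then s(I) = K. So (s ∘ t ∘ u)(F) = K.

K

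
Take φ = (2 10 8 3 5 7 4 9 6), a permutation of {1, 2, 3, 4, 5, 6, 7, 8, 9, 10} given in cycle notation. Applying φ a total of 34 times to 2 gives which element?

9

2 lies in the 9-cycle (2 10 8 3 5 7 4 9 6).
On a 9-cycle, φ^9 is the identity, so φ^34 = φ^7 there (34 ≡ 7 mod 9).
Advancing 7 steps from 2: 2 → 10 → 8 → 3 → 5 → 7 → 4 → 9.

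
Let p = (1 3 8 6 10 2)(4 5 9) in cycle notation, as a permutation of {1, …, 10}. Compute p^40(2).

6

2 lies in the 6-cycle (1 3 8 6 10 2).
Since the cycle has length 6, p^40 acts on it the same as p^4 (40 mod 6 = 4).
Stepping 4 places around the cycle: 2 → 1 → 3 → 8 → 6.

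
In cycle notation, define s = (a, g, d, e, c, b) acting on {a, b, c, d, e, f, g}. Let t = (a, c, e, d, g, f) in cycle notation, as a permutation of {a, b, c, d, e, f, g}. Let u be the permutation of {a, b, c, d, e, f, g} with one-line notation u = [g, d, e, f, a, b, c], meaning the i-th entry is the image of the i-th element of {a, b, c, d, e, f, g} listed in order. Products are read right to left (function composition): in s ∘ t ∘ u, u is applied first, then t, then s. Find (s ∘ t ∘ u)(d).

g

Chase d: u(d) = f; t(f) = a; s(a) = g. Hence (s ∘ t ∘ u)(d) = g.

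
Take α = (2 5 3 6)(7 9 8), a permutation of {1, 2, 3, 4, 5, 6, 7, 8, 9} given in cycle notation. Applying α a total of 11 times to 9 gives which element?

7

9 lies in the 3-cycle (7 9 8).
Powers repeat with period 3 on this cycle, and 11 mod 3 = 2, so α^11(9) = α^2(9).
Stepping 2 places around the cycle: 9 → 8 → 7.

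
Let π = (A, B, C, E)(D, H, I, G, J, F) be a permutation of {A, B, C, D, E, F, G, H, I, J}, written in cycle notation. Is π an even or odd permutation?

The cycle lengths are 6, 4.
A cycle is odd iff its length is even; π has 2 even-length cycles, so sgn(π) = (−1)^2 and π is even.

even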